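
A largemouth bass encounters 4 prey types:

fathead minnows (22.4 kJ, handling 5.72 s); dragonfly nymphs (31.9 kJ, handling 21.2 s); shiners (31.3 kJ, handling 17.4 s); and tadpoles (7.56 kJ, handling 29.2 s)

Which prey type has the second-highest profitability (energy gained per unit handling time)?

shiners

In descending order of E/h:
fathead minnows: 22.4/5.72 = 3.92 kJ/s
shiners: 31.3/17.4 = 1.8 kJ/s
dragonfly nymphs: 31.9/21.2 = 1.5 kJ/s
tadpoles: 7.56/29.2 = 0.259 kJ/s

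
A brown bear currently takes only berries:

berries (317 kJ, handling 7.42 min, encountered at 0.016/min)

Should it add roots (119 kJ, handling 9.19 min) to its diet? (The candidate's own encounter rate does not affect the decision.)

On berries alone, R = ΣλE/(1+Σλh) = 5.072/1.119 = 4.534 kJ/min.
roots: E/h = 119/9.19 = 12.95 kJ/min.
Since 12.95 > R, including roots increases the long-run rate.

Yes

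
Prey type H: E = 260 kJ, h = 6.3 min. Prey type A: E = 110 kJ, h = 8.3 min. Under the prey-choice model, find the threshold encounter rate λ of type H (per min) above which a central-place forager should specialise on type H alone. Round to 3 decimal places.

0.075 per min

The zero-one rule: include type A iff E₂/h₂ > λE₁/(1+λh₁). Equality gives the switch point.
λE₁h₂ = E₂ + λE₂h₁ ⇒ λ = E₂/(E₁h₂ − E₂h₁) = 110/(2158 − 693) = 0.07509 per min.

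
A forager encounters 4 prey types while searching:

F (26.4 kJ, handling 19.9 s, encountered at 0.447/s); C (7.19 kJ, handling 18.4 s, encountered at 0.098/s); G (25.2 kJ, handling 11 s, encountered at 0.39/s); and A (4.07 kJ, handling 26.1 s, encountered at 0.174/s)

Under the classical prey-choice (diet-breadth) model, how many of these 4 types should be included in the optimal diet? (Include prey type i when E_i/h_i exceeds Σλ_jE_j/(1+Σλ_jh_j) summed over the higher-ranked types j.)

Profitabilities (E/h, kJ/s): G 2.29, F 1.33, C 0.391, A 0.156. Add prey in this order while the next type's profitability exceeds the intake rate on those already taken.
Rate on top 1: 1.858. F: 1.33 < 1.858 → exclude; stop.
Optimal diet: G — 1 of 4 types.

1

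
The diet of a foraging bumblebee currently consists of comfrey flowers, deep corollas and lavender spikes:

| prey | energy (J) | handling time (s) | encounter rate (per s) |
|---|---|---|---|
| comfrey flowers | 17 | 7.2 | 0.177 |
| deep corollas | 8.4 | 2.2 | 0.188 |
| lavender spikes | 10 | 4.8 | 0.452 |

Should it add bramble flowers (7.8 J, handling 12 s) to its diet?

Current rate: (0.177×17 + 0.188×8.4 + 0.452×10)/(1 + 0.177×7.2 + 0.188×2.2 + 0.452×4.8) = 1.875 J/s.
Profitability of bramble flowers: 7.8/12 = 0.65 J/s.
0.65 < 1.875, so adding bramble flowers would lower the average — exclude it.

No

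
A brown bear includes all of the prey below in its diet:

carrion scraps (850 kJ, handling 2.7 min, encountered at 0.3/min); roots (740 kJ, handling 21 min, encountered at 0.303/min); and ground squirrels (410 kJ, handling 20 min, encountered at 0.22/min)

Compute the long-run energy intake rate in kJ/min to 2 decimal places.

45.29 kJ/min

R = (0.3×850 + 0.303×740 + 0.22×410) / (1 + 0.3×2.7 + 0.303×21 + 0.22×20) = 569.4/12.57 = 45.29 kJ/min.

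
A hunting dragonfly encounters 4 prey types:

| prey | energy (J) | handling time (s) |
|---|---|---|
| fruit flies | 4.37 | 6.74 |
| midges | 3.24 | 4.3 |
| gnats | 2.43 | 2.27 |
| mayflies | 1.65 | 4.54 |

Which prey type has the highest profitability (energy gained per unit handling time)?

gnats

Profitability E/h (J/s): fruit flies = 4.37/6.74 = 0.648, midges = 3.24/4.3 = 0.753, gnats = 2.43/2.27 = 1.07, mayflies = 1.65/4.54 = 0.363.
Ranked: gnats > midges > fruit flies > mayflies.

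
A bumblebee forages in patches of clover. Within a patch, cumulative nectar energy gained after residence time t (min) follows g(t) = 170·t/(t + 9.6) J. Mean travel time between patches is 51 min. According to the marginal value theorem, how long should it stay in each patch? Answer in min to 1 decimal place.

22.1 min

By the marginal value theorem, leave when the instantaneous gain rate g'(t) equals the habitat-wide average g(t)/(T + t).
g'(t) = 170·9.6/(t + 9.6)². Setting 170·9.6/(t+9.6)² = 170t/[(t+9.6)(51+t)] gives 9.6(51+t) = t(t+9.6), so t² = 9.6×51 = 489.6.
t* = √489.6 = 22.13 min.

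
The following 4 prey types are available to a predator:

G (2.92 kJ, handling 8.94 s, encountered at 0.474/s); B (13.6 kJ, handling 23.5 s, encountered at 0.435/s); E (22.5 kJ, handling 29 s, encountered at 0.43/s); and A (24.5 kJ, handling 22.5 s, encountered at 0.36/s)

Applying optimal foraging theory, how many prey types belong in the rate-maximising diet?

Rank by E/h (kJ/s): A 1.09, E 0.776, B 0.579, G 0.327. Include each in turn until the next type's E/h falls below the running intake rate.
Rate on top 1: 0.9692. E: 0.776 < 0.9692 → exclude; stop.
Optimal diet: A — 1 of 4 types.

1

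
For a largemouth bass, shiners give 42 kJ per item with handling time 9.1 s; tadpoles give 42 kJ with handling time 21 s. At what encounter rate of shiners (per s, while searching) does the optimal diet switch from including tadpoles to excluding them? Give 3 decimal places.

At the threshold, the rate on shiners alone equals the profitability of tadpoles: λ·42/(1 + λ·9.1) = 42/21 = 2.
Rearranging, λ(42 − 2×9.1) = 2, so λ = 2/23.8 = 0.08403 per s.

0.084 per s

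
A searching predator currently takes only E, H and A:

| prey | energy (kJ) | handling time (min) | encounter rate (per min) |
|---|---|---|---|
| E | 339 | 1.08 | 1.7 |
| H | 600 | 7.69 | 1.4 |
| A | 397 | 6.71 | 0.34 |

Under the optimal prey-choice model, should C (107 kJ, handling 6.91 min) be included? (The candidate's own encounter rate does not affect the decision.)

Intake rate on the current diet: R = (1.7×339 + 1.4×600 + 0.34×397) / (1 + 1.7×1.08 + 1.4×7.69 + 0.34×6.71) = 1551/15.88 = 97.67 kJ/min.
C: E/h = 107/6.91 = 15.48 kJ/min.
15.48 < 97.67, so adding C would lower the average — exclude it.

No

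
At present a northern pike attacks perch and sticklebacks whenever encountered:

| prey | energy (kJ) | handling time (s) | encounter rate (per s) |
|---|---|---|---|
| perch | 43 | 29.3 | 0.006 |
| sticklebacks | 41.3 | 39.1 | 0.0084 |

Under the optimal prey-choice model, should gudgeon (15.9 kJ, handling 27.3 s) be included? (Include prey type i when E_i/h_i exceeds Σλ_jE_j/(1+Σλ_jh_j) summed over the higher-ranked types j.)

Current rate: (0.006×43 + 0.0084×41.3)/(1 + 0.006×29.3 + 0.0084×39.1) = 0.4021 kJ/s.
gudgeon: E/h = 15.9/27.3 = 0.5824 kJ/s.
0.5824 > 0.4021, so adding gudgeon raises the average — include it.

Yes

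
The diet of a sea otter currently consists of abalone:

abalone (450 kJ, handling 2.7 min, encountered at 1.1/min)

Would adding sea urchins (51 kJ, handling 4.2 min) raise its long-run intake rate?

No

On abalone alone, R = ΣλE/(1+Σλh) = 495/3.97 = 124.7 kJ/min.
Profitability of sea urchins: 51/4.2 = 12.14 kJ/min.
12.14 < 124.7, so adding sea urchins would lower the average — exclude it.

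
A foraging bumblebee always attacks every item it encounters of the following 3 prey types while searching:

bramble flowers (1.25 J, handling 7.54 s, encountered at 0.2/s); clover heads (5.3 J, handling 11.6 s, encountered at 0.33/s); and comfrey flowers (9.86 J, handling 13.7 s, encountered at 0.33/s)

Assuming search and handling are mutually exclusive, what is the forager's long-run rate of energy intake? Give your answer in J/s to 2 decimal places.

R = (0.2×1.25 + 0.33×5.3 + 0.33×9.86) / (1 + 0.2×7.54 + 0.33×11.6 + 0.33×13.7) = 5.253/10.86 = 0.4838 J/s.

0.48 J/s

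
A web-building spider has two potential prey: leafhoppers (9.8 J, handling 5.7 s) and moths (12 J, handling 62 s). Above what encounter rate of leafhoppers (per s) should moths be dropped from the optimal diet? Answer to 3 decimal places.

Drop moths once their profitability E₂/h₂ falls below the rate achievable on leafhoppers alone: E₂/h₂ = λE₁/(1 + λh₁).
Solve for λ: λE₁h₂ = E₂(1 + λh₁) → λ(E₁h₂ − E₂h₁) = E₂ → λ = E₂/(E₁h₂ − E₂h₁).
λ = 12/(9.8×62 − 12×5.7) = 12/539.2 = 0.02226 per s.

0.022 per s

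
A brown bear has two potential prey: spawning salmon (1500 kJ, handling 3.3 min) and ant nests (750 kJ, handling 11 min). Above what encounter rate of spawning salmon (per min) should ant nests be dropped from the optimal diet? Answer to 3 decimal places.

At the threshold, the rate on spawning salmon alone equals the profitability of ant nests: λ·1500/(1 + λ·3.3) = 750/11 = 68.18.
Rearranging, λ(1500 − 68.18×3.3) = 68.18, so λ = 68.18/1275 = 0.05348 per min.

0.053 per min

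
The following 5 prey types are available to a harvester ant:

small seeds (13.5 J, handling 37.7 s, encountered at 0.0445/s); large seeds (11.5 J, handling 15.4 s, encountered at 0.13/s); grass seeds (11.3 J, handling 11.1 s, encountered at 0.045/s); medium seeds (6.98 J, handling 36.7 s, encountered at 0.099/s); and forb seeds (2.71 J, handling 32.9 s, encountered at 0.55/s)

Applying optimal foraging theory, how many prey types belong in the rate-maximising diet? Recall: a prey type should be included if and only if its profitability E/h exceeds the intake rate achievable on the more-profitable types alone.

2

Profitabilities (E/h, J/s): grass seeds 1.02, large seeds 0.747, small seeds 0.358, medium seeds 0.19, forb seeds 0.0824. Add prey in this order while the next type's profitability exceeds the intake rate on those already taken.
Rate on top 1: 0.3391. large seeds: 0.747 > 0.3391 → include.
Rate on top 2: 0.5722. small seeds: 0.358 < 0.5722 → exclude; stop.
Optimal diet: grass seeds, large seeds — 2 of 5 types.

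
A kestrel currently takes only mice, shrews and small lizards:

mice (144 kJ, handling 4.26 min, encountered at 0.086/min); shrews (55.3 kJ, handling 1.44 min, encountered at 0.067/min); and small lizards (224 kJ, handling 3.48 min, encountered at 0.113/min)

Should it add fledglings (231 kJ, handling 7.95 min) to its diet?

Intake rate on the current diet: R = (0.086×144 + 0.067×55.3 + 0.113×224) / (1 + 0.086×4.26 + 0.067×1.44 + 0.113×3.48) = 41.4/1.856 = 22.31 kJ/min.
fledglings: E/h = 231/7.95 = 29.06 kJ/min.
29.06 > 22.31, so adding fledglings raises the average — include it.

Yes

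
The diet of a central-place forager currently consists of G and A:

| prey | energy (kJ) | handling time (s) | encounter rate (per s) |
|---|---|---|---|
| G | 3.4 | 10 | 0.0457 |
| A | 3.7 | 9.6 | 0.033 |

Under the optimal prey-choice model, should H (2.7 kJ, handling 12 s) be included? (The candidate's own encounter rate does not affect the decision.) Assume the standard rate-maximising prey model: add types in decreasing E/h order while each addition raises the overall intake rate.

Yes

On G and A alone, R = ΣλE/(1+Σλh) = 0.2775/1.774 = 0.1564 kJ/s.
H: E/h = 2.7/12 = 0.225 kJ/s.
0.225 > 0.1564, so adding H raises the average — include it.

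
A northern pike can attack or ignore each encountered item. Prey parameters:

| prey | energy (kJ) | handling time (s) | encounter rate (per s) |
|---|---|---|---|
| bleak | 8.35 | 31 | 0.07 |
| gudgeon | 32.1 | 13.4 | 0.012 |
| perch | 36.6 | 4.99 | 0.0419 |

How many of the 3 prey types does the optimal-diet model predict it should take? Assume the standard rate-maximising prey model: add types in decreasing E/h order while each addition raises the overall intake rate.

Profitabilities (E/h, kJ/s): perch 7.33, gudgeon 2.4, bleak 0.269. Add prey in this order while the next type's profitability exceeds the intake rate on those already taken.
Rate on top 1: 1.268. gudgeon: 2.4 > 1.268 → include.
Rate on top 2: 1.401. bleak: 0.269 < 1.401 → exclude; stop.
Optimal diet: perch, gudgeon — 2 of 3 types.

2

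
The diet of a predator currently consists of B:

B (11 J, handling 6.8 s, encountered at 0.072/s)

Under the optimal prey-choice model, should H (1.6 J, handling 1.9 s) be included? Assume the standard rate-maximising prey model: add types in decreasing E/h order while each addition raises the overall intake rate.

Intake rate on the current diet: R = (0.072×11) / (1 + 0.072×6.8) = 0.792/1.49 = 0.5317 J/s.
H: E/h = 1.6/1.9 = 0.8421 J/s.
0.8421 > 0.5317, so adding H raises the average — include it.

Yes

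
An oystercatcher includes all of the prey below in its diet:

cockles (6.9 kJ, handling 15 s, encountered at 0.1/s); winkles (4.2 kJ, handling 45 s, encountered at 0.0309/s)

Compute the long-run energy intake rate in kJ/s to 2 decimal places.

0.21 kJ/s

R = (0.1×6.9 + 0.0309×4.2) / (1 + 0.1×15 + 0.0309×45) = 0.8198/3.891 = 0.2107 kJ/s.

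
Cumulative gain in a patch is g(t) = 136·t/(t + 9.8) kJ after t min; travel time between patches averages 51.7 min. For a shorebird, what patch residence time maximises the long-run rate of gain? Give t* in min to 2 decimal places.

Optimal t* satisfies g'(t*) = g(t*)/(T + t*).
g'(t) = 136·9.8/(t + 9.8)². Setting 136·9.8/(t+9.8)² = 136t/[(t+9.8)(51.7+t)] gives 9.8(51.7+t) = t(t+9.8), so t² = 9.8×51.7 = 506.7.
t* = √506.7 = 22.51 min.

22.51 min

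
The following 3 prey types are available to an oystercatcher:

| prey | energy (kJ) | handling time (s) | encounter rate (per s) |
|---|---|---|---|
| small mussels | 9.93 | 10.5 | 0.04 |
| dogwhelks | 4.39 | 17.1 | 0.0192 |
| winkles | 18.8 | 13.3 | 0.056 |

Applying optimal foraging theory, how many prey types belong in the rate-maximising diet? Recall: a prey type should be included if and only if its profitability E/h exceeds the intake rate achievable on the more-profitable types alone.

E/h in descending order: winkles 1.41, small mussels 0.946, dogwhelks 0.257 kJ/s. The optimal diet is the largest prefix of this list for which every included type satisfies E_i/h_i > R on the types above it.
Rate on top 1: 0.6034. small mussels: 0.946 > 0.6034 → include.
Rate on top 2: 0.6698. dogwhelks: 0.257 < 0.6698 → exclude; stop.
Optimal diet: winkles, small mussels — 2 of 3 types.

2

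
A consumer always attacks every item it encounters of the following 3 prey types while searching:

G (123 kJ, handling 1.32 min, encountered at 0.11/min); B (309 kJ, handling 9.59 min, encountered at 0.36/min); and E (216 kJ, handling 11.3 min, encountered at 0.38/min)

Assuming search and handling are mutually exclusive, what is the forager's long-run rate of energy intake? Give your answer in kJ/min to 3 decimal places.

23.264 kJ/min

R = (0.11×123 + 0.36×309 + 0.38×216) / (1 + 0.11×1.32 + 0.36×9.59 + 0.38×11.3) = 206.8/8.892 = 23.26 kJ/min.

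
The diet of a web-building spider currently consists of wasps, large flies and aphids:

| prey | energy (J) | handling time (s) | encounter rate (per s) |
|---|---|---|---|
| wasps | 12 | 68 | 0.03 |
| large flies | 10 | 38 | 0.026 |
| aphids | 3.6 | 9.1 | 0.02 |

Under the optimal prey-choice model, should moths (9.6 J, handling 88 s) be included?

No

Current rate: (0.03×12 + 0.026×10 + 0.02×3.6)/(1 + 0.03×68 + 0.026×38 + 0.02×9.1) = 0.1644 J/s.
moths: E/h = 9.6/88 = 0.1091 J/s.
Since 0.1091 < R, time spent handling moths is better spent searching.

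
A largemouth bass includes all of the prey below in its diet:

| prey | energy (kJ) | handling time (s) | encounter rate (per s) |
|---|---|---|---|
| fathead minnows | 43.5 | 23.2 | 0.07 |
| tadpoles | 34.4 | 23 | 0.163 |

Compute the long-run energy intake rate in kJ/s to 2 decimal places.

R = Σλ_iE_i / (1 + Σλ_ih_i)
Numerator: 0.07×43.5 + 0.163×34.4 = 8.652
Denominator: 1 + 0.07×23.2 + 0.163×23 = 6.373
R = 8.652/6.373 = 1.358 kJ/s

1.36 kJ/s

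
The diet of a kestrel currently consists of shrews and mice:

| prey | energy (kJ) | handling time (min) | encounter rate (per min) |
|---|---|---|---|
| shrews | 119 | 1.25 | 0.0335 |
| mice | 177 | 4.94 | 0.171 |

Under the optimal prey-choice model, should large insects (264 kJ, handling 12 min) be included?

Current rate: (0.0335×119 + 0.171×177)/(1 + 0.0335×1.25 + 0.171×4.94) = 18.16 kJ/min.
large insects: E/h = 264/12 = 22 kJ/min.
22 > 18.16, so adding large insects raises the average — include it.

Yes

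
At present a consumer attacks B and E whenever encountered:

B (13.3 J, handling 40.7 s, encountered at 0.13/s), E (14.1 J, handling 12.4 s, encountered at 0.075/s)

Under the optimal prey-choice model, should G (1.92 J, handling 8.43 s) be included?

Intake rate on the current diet: R = (0.13×13.3 + 0.075×14.1) / (1 + 0.13×40.7 + 0.075×12.4) = 2.787/7.221 = 0.3859 J/s.
G: E/h = 1.92/8.43 = 0.2278 J/s.
Since 0.2278 < R, time spent handling G is better spent searching.

No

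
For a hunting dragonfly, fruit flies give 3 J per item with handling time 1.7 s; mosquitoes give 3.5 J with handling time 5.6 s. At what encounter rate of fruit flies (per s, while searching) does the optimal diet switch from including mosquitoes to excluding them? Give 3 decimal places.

0.323 per s

Drop mosquitoes once their profitability E₂/h₂ falls below the rate achievable on fruit flies alone: E₂/h₂ = λE₁/(1 + λh₁).
Solve for λ: λE₁h₂ = E₂(1 + λh₁) → λ(E₁h₂ − E₂h₁) = E₂ → λ = E₂/(E₁h₂ − E₂h₁).
λ = 3.5/(3×5.6 − 3.5×1.7) = 3.5/10.85 = 0.3226 per s.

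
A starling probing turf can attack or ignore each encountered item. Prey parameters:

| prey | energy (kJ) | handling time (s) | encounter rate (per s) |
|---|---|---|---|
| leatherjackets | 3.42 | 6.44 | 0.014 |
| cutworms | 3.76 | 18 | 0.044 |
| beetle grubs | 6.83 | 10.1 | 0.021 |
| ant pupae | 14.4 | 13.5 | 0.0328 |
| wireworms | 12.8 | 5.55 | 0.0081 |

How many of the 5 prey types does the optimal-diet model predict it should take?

Profitabilities (E/h, kJ/s): wireworms 2.31, ant pupae 1.07, beetle grubs 0.676, leatherjackets 0.531, cutworms 0.209. Add prey in this order while the next type's profitability exceeds the intake rate on those already taken.
Rate on top 1: 0.09922. ant pupae: 1.07 > 0.09922 → include.
Rate on top 2: 0.3872. beetle grubs: 0.676 > 0.3872 → include.
Rate on top 3: 0.4232. leatherjackets: 0.531 > 0.4232 → include.
Rate on top 4: 0.4287. cutworms: 0.209 < 0.4287 → exclude; stop.
Optimal diet: wireworms, ant pupae, beetle grubs, leatherjackets — 4 of 5 types.

4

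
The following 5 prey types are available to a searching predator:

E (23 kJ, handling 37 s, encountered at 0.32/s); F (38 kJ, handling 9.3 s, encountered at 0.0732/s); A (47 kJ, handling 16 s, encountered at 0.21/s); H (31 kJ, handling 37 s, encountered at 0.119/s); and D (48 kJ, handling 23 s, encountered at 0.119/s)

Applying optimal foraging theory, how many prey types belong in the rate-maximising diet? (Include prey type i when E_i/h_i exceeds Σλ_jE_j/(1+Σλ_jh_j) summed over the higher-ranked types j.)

2

Profitabilities (E/h, kJ/s): F 4.09, A 2.94, D 2.09, H 0.838, E 0.622. Add prey in this order while the next type's profitability exceeds the intake rate on those already taken.
Rate on top 1: 1.655. A: 2.94 > 1.655 → include.
Rate on top 2: 2.51. D: 2.09 < 2.51 → exclude; stop.
Optimal diet: F, A — 2 of 5 types.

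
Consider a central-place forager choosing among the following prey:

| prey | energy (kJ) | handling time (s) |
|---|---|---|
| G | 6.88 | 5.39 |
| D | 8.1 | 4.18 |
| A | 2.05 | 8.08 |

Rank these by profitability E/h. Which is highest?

D

Profitability E/h (kJ/s): G = 6.88/5.39 = 1.28, D = 8.1/4.18 = 1.94, A = 2.05/8.08 = 0.254.
Ranked: D > G > A.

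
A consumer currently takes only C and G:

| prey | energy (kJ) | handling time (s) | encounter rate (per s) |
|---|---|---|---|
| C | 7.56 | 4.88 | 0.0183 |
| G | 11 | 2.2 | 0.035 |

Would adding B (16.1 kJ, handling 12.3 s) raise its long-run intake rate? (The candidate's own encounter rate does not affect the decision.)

Yes

Intake rate on the current diet: R = (0.0183×7.56 + 0.035×11) / (1 + 0.0183×4.88 + 0.035×2.2) = 0.5233/1.166 = 0.4487 kJ/s.
Profitability of B: 16.1/12.3 = 1.309 kJ/s.
1.309 > 0.4487, so adding B raises the average — include it.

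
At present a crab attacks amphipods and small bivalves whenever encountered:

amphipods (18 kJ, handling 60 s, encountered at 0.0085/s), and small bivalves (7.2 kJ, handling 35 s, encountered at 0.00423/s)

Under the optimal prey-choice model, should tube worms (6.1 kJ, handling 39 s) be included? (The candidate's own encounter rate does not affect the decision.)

Intake rate on the current diet: R = (0.0085×18 + 0.00423×7.2) / (1 + 0.0085×60 + 0.00423×35) = 0.1835/1.658 = 0.1106 kJ/s.
Profitability of tube worms: 6.1/39 = 0.1564 kJ/s.
Since 0.1564 > R, including tube worms increases the long-run rate.

Yes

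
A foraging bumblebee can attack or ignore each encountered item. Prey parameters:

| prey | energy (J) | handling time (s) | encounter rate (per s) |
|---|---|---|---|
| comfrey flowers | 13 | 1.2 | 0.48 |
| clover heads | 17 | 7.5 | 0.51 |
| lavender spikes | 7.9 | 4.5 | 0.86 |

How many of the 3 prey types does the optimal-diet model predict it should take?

Rank by E/h (J/s): comfrey flowers 10.8, clover heads 2.27, lavender spikes 1.76. Include each in turn until the next type's E/h falls below the running intake rate.
Rate on top 1: 3.959. clover heads: 2.27 < 3.959 → exclude; stop.
Optimal diet: comfrey flowers — 1 of 3 types.

1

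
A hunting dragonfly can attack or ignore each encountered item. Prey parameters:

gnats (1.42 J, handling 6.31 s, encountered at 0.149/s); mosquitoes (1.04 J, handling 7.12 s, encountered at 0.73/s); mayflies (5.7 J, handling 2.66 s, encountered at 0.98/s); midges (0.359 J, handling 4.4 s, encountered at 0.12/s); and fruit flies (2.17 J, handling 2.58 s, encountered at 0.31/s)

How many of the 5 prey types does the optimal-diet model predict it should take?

1

E/h in descending order: mayflies 2.14, fruit flies 0.841, gnats 0.225, mosquitoes 0.146, midges 0.0816 J/s. The optimal diet is the largest prefix of this list for which every included type satisfies E_i/h_i > R on the types above it.
Rate on top 1: 1.549. fruit flies: 0.841 < 1.549 → exclude; stop.
Optimal diet: mayflies — 1 of 5 types.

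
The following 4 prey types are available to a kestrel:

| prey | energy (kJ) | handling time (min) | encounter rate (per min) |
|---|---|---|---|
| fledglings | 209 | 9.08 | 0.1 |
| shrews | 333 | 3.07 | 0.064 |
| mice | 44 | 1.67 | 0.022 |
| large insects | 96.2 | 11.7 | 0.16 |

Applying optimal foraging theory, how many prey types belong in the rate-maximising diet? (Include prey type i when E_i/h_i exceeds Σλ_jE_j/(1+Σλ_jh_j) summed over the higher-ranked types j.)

3

E/h in descending order: shrews 108, mice 26.3, fledglings 23, large insects 8.22 kJ/min. The optimal diet is the largest prefix of this list for which every included type satisfies E_i/h_i > R on the types above it.
Rate on top 1: 17.81. mice: 26.3 > 17.81 → include.
Rate on top 2: 18.07. fledglings: 23 > 18.07 → include.
Rate on top 3: 20.17. large insects: 8.22 < 20.17 → exclude; stop.
Optimal diet: shrews, mice, fledglings — 3 of 4 types.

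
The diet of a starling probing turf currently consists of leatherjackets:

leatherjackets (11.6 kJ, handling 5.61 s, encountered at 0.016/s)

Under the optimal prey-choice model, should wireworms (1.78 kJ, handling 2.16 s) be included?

On leatherjackets alone, R = ΣλE/(1+Σλh) = 0.1856/1.09 = 0.1703 kJ/s.
Profitability of wireworms: 1.78/2.16 = 0.8241 kJ/s.
Since 0.8241 > R, including wireworms increases the long-run rate.

Yes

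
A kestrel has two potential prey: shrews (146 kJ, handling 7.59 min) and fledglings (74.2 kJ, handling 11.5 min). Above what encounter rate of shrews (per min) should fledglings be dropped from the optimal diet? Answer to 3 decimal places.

0.066 per min

At the threshold, the rate on shrews alone equals the profitability of fledglings: λ·146/(1 + λ·7.59) = 74.2/11.5 = 6.452.
Rearranging, λ(146 − 6.452×7.59) = 6.452, so λ = 6.452/97.03 = 0.0665 per min.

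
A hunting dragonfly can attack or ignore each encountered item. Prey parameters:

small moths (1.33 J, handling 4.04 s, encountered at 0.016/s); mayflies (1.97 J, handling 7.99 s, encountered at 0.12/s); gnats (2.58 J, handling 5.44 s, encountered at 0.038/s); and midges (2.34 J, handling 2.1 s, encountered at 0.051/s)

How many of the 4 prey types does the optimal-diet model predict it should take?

Rank by E/h (J/s): midges 1.11, gnats 0.474, small moths 0.329, mayflies 0.247. Include each in turn until the next type's E/h falls below the running intake rate.
Rate on top 1: 0.1078. gnats: 0.474 > 0.1078 → include.
Rate on top 2: 0.1655. small moths: 0.329 > 0.1655 → include.
Rate on top 3: 0.1731. mayflies: 0.247 > 0.1731 → include.
Optimal diet: midges, gnats, small moths, mayflies — 4 of 4 types.

4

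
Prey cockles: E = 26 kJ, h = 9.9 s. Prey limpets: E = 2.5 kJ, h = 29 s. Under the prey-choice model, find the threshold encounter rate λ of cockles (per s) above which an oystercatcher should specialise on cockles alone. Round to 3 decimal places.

0.003 per s

At the threshold, the rate on cockles alone equals the profitability of limpets: λ·26/(1 + λ·9.9) = 2.5/29 = 0.08621.
Rearranging, λ(26 − 0.08621×9.9) = 0.08621, so λ = 0.08621/25.15 = 0.003428 per s.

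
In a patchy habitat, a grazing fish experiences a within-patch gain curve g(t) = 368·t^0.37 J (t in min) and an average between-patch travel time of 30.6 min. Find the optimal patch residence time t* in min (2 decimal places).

17.97 min

By the marginal value theorem, leave when the instantaneous gain rate g'(t) equals the habitat-wide average g(t)/(T + t).
g'(t) = 0.37·368·t^-0.63. Setting 0.37·368·t^-0.63 = 368·t^0.37/(30.6+t) gives 0.37(30.6+t) = t, so 0.63·t = 0.37×30.6.
t* = 0.37×30.6/0.63 = 17.97 min.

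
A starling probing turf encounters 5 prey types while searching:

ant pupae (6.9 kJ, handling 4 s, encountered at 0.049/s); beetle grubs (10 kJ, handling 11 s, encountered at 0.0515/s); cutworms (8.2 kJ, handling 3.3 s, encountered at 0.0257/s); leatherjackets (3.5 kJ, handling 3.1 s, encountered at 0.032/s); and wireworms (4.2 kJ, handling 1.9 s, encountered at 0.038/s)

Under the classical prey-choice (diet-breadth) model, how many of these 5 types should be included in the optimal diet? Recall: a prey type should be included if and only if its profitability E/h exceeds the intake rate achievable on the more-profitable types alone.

E/h in descending order: cutworms 2.48, wireworms 2.21, ant pupae 1.73, leatherjackets 1.13, beetle grubs 0.909 kJ/s. The optimal diet is the largest prefix of this list for which every included type satisfies E_i/h_i > R on the types above it.
Rate on top 1: 0.1943. wireworms: 2.21 > 0.1943 → include.
Rate on top 2: 0.3201. ant pupae: 1.73 > 0.3201 → include.
Rate on top 3: 0.5236. leatherjackets: 1.13 > 0.5236 → include.
Rate on top 4: 0.565. beetle grubs: 0.909 > 0.565 → include.
Optimal diet: cutworms, wireworms, ant pupae, leatherjackets, beetle grubs — 5 of 5 types.

5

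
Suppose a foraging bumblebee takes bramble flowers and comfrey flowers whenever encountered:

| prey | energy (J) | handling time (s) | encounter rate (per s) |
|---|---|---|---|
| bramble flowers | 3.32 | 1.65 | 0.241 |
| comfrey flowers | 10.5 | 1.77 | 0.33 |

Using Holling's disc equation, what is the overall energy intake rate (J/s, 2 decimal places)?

R = (0.241×3.32 + 0.33×10.5) / (1 + 0.241×1.65 + 0.33×1.77) = 4.265/1.982 = 2.152 J/s.

2.15 J/s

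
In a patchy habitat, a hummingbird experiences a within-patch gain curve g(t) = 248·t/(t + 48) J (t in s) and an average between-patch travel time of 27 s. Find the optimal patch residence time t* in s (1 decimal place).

36.0 s

Maximise g(t)/(T+t): set derivative to zero → g'(t)(T+t) = g(t).
g'(t) = 248·48/(t + 48)². Setting 248·48/(t+48)² = 248t/[(t+48)(27+t)] gives 48(27+t) = t(t+48), so t² = 48×27 = 1296.
t* = √1296 = 36 s.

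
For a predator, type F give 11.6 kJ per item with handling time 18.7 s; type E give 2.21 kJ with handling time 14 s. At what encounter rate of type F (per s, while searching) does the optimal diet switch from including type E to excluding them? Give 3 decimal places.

0.018 per s

At the threshold, the rate on type F alone equals the profitability of type E: λ·11.6/(1 + λ·18.7) = 2.21/14 = 0.1579.
Rearranging, λ(11.6 − 0.1579×18.7) = 0.1579, so λ = 0.1579/8.648 = 0.01825 per s.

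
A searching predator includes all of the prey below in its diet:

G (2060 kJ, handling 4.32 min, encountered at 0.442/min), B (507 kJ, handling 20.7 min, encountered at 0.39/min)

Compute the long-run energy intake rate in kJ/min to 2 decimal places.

R = (0.442×2060 + 0.39×507) / (1 + 0.442×4.32 + 0.39×20.7) = 1108/10.98 = 100.9 kJ/min.

100.91 kJ/min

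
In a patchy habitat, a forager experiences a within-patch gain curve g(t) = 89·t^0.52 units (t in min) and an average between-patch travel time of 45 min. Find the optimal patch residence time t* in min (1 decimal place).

Optimal t* satisfies g'(t*) = g(t*)/(T + t*).
g'(t) = 0.52·89·t^-0.48. Setting 0.52·89·t^-0.48 = 89·t^0.52/(45+t) gives 0.52(45+t) = t, so 0.48·t = 0.52×45.
t* = 0.52×45/0.48 = 48.75 min.

48.8 min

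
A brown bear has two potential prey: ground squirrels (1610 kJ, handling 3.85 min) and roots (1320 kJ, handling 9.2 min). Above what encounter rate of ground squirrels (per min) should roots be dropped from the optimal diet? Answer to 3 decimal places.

Drop roots once their profitability E₂/h₂ falls below the rate achievable on ground squirrels alone: E₂/h₂ = λE₁/(1 + λh₁).
Solve for λ: λE₁h₂ = E₂(1 + λh₁) → λ(E₁h₂ − E₂h₁) = E₂ → λ = E₂/(E₁h₂ − E₂h₁).
λ = 1320/(1610×9.2 − 1320×3.85) = 1320/9730 = 0.1357 per min.

0.136 per min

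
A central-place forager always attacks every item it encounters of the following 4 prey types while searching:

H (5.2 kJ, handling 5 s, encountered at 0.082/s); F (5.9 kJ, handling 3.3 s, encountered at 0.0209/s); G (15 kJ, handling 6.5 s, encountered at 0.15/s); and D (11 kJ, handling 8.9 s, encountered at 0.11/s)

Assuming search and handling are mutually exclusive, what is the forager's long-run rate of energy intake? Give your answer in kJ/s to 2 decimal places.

1.17 kJ/s

Energy encountered per unit search time: 0.082×5.2 + 0.0209×5.9 + 0.15×15 + 0.11×11 = 4.01 kJ/s.
Handling time per unit search time: 0.082×5 + 0.0209×3.3 + 0.15×6.5 + 0.11×8.9 = 2.433.
Rate = 4.01/(1 + 2.433) = 1.168 kJ/s.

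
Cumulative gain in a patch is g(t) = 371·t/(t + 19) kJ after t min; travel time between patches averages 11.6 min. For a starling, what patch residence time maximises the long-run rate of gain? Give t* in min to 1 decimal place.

Optimal t* satisfies g'(t*) = g(t*)/(T + t*).
g'(t) = 371·19/(t + 19)². Setting 371·19/(t+19)² = 371t/[(t+19)(11.6+t)] gives 19(11.6+t) = t(t+19), so t² = 19×11.6 = 220.4.
t* = √220.4 = 14.85 min.

14.8 min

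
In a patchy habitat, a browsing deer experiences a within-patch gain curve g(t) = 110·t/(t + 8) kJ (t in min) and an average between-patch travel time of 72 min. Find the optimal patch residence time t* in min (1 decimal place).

24.0 min

By the marginal value theorem, leave when the instantaneous gain rate g'(t) equals the habitat-wide average g(t)/(T + t).
g'(t) = 110·8/(t + 8)². Setting 110·8/(t+8)² = 110t/[(t+8)(72+t)] gives 8(72+t) = t(t+8), so t² = 8×72 = 576.
t* = √576 = 24 min.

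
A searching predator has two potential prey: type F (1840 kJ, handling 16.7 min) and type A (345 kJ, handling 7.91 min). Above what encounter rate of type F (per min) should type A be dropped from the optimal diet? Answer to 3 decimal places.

0.039 per min

The zero-one rule: include type A iff E₂/h₂ > λE₁/(1+λh₁). Equality gives the switch point.
λE₁h₂ = E₂ + λE₂h₁ ⇒ λ = E₂/(E₁h₂ − E₂h₁) = 345/(1.455e+04 − 5762) = 0.03924 per min.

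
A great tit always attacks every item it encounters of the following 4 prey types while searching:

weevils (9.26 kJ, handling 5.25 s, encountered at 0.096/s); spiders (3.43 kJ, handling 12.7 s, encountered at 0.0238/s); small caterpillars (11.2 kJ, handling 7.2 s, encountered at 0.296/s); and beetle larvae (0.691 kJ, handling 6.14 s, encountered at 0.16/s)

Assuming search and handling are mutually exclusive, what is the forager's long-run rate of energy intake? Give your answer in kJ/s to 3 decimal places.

R = Σλ_iE_i / (1 + Σλ_ih_i)
Numerator: 0.096×9.26 + 0.0238×3.43 + 0.296×11.2 + 0.16×0.691 = 4.396
Denominator: 1 + 0.096×5.25 + 0.0238×12.7 + 0.296×7.2 + 0.16×6.14 = 4.92
R = 4.396/4.92 = 0.8936 kJ/s

0.894 kJ/s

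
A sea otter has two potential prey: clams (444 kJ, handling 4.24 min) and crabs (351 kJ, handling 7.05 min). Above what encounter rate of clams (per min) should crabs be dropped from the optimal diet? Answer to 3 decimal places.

At the threshold, the rate on clams alone equals the profitability of crabs: λ·444/(1 + λ·4.24) = 351/7.05 = 49.79.
Rearranging, λ(444 − 49.79×4.24) = 49.79, so λ = 49.79/232.9 = 0.2138 per min.

0.214 per min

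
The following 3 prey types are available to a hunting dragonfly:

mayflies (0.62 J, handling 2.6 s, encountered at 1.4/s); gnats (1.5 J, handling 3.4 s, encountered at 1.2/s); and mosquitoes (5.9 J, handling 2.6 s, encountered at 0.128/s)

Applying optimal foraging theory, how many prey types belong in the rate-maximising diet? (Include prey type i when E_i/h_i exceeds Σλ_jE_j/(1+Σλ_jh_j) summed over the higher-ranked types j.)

Profitabilities (E/h, J/s): mosquitoes 2.27, gnats 0.441, mayflies 0.238. Add prey in this order while the next type's profitability exceeds the intake rate on those already taken.
Rate on top 1: 0.5666. gnats: 0.441 < 0.5666 → exclude; stop.
Optimal diet: mosquitoes — 1 of 3 types.

1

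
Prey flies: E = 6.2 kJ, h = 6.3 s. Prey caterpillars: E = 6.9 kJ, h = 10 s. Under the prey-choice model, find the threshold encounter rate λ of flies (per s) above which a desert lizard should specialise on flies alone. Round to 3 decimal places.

0.372 per s

The zero-one rule: include caterpillars iff E₂/h₂ > λE₁/(1+λh₁). Equality gives the switch point.
λE₁h₂ = E₂ + λE₂h₁ ⇒ λ = E₂/(E₁h₂ − E₂h₁) = 6.9/(62 − 43.47) = 0.3724 per s.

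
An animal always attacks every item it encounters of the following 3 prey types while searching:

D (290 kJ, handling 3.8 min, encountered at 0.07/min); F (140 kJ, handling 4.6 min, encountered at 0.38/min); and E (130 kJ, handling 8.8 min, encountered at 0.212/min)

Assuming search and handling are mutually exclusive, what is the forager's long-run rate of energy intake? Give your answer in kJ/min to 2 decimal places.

R = Σλ_iE_i / (1 + Σλ_ih_i)
Numerator: 0.07×290 + 0.38×140 + 0.212×130 = 101.1
Denominator: 1 + 0.07×3.8 + 0.38×4.6 + 0.212×8.8 = 4.88
R = 101.1/4.88 = 20.71 kJ/min

20.71 kJ/min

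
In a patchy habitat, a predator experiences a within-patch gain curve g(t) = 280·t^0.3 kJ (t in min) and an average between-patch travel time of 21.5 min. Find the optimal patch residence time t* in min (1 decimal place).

Optimal t* satisfies g'(t*) = g(t*)/(T + t*).
g'(t) = 0.3·280·t^-0.7. Setting 0.3·280·t^-0.7 = 280·t^0.3/(21.5+t) gives 0.3(21.5+t) = t, so 0.70·t = 0.3×21.5.
t* = 0.3×21.5/0.70 = 9.214 min.

9.2 min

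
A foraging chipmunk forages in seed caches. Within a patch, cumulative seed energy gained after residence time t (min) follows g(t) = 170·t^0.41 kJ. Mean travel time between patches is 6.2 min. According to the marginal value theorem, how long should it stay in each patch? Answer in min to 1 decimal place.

Optimal t* satisfies g'(t*) = g(t*)/(T + t*).
g'(t) = 0.41·170·t^-0.59. Setting 0.41·170·t^-0.59 = 170·t^0.41/(6.2+t) gives 0.41(6.2+t) = t, so 0.59·t = 0.41×6.2.
t* = 0.41×6.2/0.59 = 4.308 min.

4.3 min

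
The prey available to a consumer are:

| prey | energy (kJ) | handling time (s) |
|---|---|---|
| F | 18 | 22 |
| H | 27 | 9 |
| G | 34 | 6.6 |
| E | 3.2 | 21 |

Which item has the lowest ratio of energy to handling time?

Profitability E/h (kJ/s): F = 18/22 = 0.818, H = 27/9 = 3, G = 34/6.6 = 5.15, E = 3.2/21 = 0.152.
Ranked: G > H > F > E.

E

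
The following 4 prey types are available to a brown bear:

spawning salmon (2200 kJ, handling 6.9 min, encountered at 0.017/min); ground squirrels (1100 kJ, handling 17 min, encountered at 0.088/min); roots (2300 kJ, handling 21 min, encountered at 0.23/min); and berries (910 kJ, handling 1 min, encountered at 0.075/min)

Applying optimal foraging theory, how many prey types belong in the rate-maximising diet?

Profitabilities (E/h, kJ/min): berries 910, spawning salmon 319, roots 110, ground squirrels 64.7. Add prey in this order while the next type's profitability exceeds the intake rate on those already taken.
Rate on top 1: 63.49. spawning salmon: 319 > 63.49 → include.
Rate on top 2: 88.61. roots: 110 > 88.61 → include.
Rate on top 3: 105.4. ground squirrels: 64.7 < 105.4 → exclude; stop.
Optimal diet: berries, spawning salmon, roots — 3 of 4 types.

3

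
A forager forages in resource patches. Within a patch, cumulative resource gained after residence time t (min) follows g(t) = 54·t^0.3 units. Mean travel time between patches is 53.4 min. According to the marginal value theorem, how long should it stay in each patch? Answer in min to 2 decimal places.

22.89 min

By the marginal value theorem, leave when the instantaneous gain rate g'(t) equals the habitat-wide average g(t)/(T + t).
g'(t) = 0.3·54·t^-0.7. Setting 0.3·54·t^-0.7 = 54·t^0.3/(53.4+t) gives 0.3(53.4+t) = t, so 0.70·t = 0.3×53.4.
t* = 0.3×53.4/0.70 = 22.89 min.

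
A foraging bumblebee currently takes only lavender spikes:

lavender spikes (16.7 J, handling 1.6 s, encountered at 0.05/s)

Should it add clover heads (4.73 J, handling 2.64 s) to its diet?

Current rate: (0.05×16.7)/(1 + 0.05×1.6) = 0.7731 J/s.
clover heads: E/h = 4.73/2.64 = 1.792 J/s.
1.792 > 0.7731, so adding clover heads raises the average — include it.

Yes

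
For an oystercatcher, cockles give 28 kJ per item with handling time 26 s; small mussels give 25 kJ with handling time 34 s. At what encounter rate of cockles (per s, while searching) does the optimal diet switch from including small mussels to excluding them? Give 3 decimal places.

0.083 per s

The zero-one rule: include small mussels iff E₂/h₂ > λE₁/(1+λh₁). Equality gives the switch point.
λE₁h₂ = E₂ + λE₂h₁ ⇒ λ = E₂/(E₁h₂ − E₂h₁) = 25/(952 − 650) = 0.08278 per s.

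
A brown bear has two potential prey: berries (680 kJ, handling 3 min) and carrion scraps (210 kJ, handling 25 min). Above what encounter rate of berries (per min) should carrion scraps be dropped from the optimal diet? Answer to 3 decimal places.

0.013 per min

At the threshold, the rate on berries alone equals the profitability of carrion scraps: λ·680/(1 + λ·3) = 210/25 = 8.4.
Rearranging, λ(680 − 8.4×3) = 8.4, so λ = 8.4/654.8 = 0.01283 per min.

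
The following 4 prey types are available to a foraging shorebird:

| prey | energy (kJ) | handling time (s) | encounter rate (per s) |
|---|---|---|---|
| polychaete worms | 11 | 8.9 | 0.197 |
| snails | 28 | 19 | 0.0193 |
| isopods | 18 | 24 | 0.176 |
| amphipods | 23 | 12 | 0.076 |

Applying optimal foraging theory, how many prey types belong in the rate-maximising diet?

Rank by E/h (kJ/s): amphipods 1.92, snails 1.47, polychaete worms 1.24, isopods 0.75. Include each in turn until the next type's E/h falls below the running intake rate.
Rate on top 1: 0.9142. snails: 1.47 > 0.9142 → include.
Rate on top 2: 1.004. polychaete worms: 1.24 > 1.004 → include.
Rate on top 3: 1.105. isopods: 0.75 < 1.105 → exclude; stop.
Optimal diet: amphipods, snails, polychaete worms — 3 of 4 types.

3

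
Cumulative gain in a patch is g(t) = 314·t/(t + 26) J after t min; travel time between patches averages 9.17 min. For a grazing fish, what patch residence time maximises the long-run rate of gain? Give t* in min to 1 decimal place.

15.4 min

By the marginal value theorem, leave when the instantaneous gain rate g'(t) equals the habitat-wide average g(t)/(T + t).
g'(t) = 314·26/(t + 26)². Setting 314·26/(t+26)² = 314t/[(t+26)(9.17+t)] gives 26(9.17+t) = t(t+26), so t² = 26×9.17 = 238.4.
t* = √238.4 = 15.44 min.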